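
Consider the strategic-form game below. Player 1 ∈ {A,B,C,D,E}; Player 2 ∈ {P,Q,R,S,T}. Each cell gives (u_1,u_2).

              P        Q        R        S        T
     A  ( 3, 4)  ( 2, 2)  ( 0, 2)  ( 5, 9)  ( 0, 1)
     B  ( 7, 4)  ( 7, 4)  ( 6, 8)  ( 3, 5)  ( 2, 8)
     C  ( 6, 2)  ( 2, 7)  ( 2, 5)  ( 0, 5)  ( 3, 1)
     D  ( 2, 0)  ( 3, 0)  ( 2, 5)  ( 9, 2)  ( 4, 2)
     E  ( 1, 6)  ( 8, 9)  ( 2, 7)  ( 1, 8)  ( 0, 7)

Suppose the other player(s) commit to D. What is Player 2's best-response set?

argmax u_2 = {R}

u_2(P vs D) = 0
u_2(Q vs D) = 0
u_2(R vs D) = 5
u_2(S vs D) = 2
u_2(T vs D) = 2
max payoff 5 at {R}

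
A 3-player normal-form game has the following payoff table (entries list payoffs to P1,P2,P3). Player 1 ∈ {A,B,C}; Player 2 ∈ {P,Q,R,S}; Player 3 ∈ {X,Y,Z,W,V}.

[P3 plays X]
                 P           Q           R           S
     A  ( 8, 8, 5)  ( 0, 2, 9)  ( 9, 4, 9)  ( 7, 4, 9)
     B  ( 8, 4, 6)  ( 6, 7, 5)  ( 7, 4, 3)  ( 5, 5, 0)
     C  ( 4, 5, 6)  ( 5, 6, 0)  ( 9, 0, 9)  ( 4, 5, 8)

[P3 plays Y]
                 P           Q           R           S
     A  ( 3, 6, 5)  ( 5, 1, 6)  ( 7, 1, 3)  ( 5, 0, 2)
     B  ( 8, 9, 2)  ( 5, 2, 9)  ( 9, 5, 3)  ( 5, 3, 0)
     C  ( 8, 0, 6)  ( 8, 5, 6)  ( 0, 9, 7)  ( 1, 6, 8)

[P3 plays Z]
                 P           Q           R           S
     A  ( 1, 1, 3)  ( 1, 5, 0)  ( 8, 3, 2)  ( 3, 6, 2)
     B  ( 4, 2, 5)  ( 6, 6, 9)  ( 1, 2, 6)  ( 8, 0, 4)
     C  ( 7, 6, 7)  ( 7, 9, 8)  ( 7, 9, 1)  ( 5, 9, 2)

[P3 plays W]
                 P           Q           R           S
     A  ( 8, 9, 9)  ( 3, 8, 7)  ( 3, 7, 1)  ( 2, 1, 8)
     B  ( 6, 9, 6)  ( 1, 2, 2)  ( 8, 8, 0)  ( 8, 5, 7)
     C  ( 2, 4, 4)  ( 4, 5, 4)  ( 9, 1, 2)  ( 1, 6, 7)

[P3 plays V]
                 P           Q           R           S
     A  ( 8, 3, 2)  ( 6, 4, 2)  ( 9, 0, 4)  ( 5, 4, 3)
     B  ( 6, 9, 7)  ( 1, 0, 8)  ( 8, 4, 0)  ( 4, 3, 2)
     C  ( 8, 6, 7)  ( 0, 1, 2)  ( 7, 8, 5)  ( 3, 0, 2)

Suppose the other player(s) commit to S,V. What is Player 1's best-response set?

P1 best: {A}

u_1(A vs S,V) = 5
u_1(B vs S,V) = 4
u_1(C vs S,V) = 3
max payoff 5 at {A}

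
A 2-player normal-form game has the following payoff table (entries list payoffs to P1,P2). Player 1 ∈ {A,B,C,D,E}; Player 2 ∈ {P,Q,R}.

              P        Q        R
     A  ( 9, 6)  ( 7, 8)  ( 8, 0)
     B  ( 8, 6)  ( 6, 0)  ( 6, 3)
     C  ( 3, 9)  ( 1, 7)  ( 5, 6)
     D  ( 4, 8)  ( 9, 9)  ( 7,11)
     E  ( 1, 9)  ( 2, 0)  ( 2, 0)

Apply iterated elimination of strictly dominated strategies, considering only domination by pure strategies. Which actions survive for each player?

P1 drop B (A beats it: P:9>8 Q:7>6 R:8>6)
P1 drop C (A beats it: P:9>3 Q:7>1 R:8>5)
P1 drop E (A beats it: P:9>1 Q:7>2 R:8>2)
P2 drop P (Q beats it: A:8>6 D:9>8)
P1→{A,D} P2→{Q,R}

IESDS → P1:{A,D} P2:{Q,R}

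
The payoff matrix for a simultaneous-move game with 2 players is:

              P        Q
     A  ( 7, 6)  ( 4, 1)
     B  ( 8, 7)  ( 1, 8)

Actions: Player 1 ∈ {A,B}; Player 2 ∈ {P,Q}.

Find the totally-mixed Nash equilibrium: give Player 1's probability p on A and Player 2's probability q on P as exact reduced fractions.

P1 indiff ⇒ q·7+(1-q)·4 = q·8+(1-q)·1 ⇒ q(-1) = (1-q)(-3) ⇒ q = 3/4
P2 indiff ⇒ p·6+(1-p)·7 = p·1+(1-p)·8 ⇒ p(5) = (1-p)(1) ⇒ p = 1/6

(p,q) = (1/6, 3/4)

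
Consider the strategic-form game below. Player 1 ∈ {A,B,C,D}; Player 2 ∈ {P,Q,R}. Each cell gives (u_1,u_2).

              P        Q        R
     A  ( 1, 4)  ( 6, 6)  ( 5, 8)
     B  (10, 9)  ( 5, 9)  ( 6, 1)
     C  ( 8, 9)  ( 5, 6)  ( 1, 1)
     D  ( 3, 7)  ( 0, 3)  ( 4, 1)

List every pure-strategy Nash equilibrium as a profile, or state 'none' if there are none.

PSNE = {(B,P)}

(A,P): not NE [P1→B gives 10>1; P2→R gives 8>4]
(A,Q): not NE [P2→R gives 8>6]
(A,R): not NE [P1→B gives 6>5]
(B,P): NE
(B,Q): not NE [P1→A gives 6>5]
(B,R): not NE [P2→Q gives 9>1]
(C,P): not NE [P1→B gives 10>8]
(C,Q): not NE [P1→A gives 6>5; P2→P gives 9>6]
(C,R): not NE [P1→B gives 6>1; P2→P gives 9>1]
(D,P): not NE [P1→B gives 10>3]
(D,Q): not NE [P1→A gives 6>0; P2→P gives 7>3]
(D,R): not NE [P1→B gives 6>4; P2→P gives 7>1]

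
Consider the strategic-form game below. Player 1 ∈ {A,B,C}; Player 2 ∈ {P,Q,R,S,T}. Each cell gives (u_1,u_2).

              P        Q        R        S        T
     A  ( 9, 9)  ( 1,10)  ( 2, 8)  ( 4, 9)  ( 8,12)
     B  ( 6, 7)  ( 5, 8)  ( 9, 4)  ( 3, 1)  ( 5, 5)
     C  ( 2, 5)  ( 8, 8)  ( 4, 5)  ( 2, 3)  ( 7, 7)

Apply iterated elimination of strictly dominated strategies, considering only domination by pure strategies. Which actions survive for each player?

IESDS → P1:{A,C} P2:{Q,T}

P2 drop P (Q beats it: A:10>9 B:8>7 C:8>5)
P2 drop R (Q beats it: A:10>8 B:8>4 C:8>5)
P2 drop S (Q beats it: A:10>9 B:8>1 C:8>3)
P1 drop B (C beats it: Q:8>5 T:7>5)
P1→{A,C} P2→{Q,T}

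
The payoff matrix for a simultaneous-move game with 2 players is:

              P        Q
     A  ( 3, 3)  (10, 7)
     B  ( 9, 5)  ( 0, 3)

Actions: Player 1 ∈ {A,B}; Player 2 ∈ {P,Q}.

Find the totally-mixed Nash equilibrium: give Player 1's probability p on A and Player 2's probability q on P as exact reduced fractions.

p=1/3, q=5/8

P1 indiff ⇒ q·3+(1-q)·10 = q·9+(1-q)·0 ⇒ q(-6) = (1-q)(-10) ⇒ q = 5/8
P2 indiff ⇒ p·3+(1-p)·5 = p·7+(1-p)·3 ⇒ p(-4) = (1-p)(-2) ⇒ p = 1/3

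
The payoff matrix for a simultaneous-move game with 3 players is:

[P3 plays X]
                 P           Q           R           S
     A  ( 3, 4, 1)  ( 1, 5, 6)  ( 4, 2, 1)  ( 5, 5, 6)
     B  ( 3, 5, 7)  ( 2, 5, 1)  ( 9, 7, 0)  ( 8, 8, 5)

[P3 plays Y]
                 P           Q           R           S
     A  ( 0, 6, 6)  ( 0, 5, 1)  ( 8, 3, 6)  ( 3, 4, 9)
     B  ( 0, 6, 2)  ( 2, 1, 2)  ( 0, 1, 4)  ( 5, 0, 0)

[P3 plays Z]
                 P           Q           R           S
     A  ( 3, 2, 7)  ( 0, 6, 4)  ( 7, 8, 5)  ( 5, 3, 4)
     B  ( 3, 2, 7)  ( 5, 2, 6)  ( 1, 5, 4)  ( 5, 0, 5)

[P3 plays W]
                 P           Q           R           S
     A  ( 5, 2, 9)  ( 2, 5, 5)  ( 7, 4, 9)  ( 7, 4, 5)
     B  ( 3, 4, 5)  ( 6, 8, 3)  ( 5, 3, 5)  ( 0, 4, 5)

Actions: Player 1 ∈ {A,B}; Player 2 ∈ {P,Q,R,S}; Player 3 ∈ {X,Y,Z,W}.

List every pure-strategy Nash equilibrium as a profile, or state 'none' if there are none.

(A,P,X): not NE [P2→S gives 5>4; P3→W gives 9>1]
(A,P,Y): not NE [P3→W gives 9>6]
(A,P,Z): not NE [P2→R gives 8>2; P3→W gives 9>7]
(A,P,W): not NE [P2→Q gives 5>2]
(A,Q,X): not NE [P1→B gives 2>1]
(A,Q,Y): not NE [P1→B gives 2>0; P2→P gives 6>5; P3→X gives 6>1]
(A,Q,Z): not NE [P1→B gives 5>0; P2→R gives 8>6; P3→X gives 6>4]
(A,Q,W): not NE [P1→B gives 6>2; P3→X gives 6>5]
(A,R,X): not NE [P1→B gives 9>4; P2→S gives 5>2; P3→W gives 9>1]
(A,R,Y): not NE [P2→P gives 6>3; P3→W gives 9>6]
(A,R,Z): not NE [P3→W gives 9>5]
(A,R,W): not NE [P2→Q gives 5>4]
(A,S,X): not NE [P1→B gives 8>5; P3→Y gives 9>6]
(A,S,Y): not NE [P1→B gives 5>3; P2→P gives 6>4]
(A,S,Z): not NE [P2→R gives 8>3; P3→Y gives 9>4]
(A,S,W): not NE [P2→Q gives 5>4; P3→Y gives 9>5]
(B,P,X): not NE [P2→S gives 8>5]
(B,P,Y): not NE [P3→Z gives 7>2]
(B,P,Z): not NE [P2→R gives 5>2]
(B,P,W): not NE [P1→A gives 5>3; P2→Q gives 8>4; P3→Z gives 7>5]
(B,Q,X): not NE [P2→S gives 8>5; P3→Z gives 6>1]
(B,Q,Y): not NE [P2→P gives 6>1; P3→Z gives 6>2]
(B,Q,Z): not NE [P2→R gives 5>2]
(B,Q,W): not NE [P3→Z gives 6>3]
(B,R,X): not NE [P2→S gives 8>7; P3→W gives 5>0]
(B,R,Y): not NE [P1→A gives 8>0; P2→P gives 6>1; P3→W gives 5>4]
(B,R,Z): not NE [P1→A gives 7>1; P3→W gives 5>4]
(B,R,W): not NE [P1→A gives 7>5; P2→Q gives 8>3]
(B,S,X): NE
(B,S,Y): not NE [P2→P gives 6>0; P3→W gives 5>0]
(B,S,Z): not NE [P2→R gives 5>0]
(B,S,W): not NE [P1→A gives 7>0; P2→Q gives 8>4]

NE set: (B,S,X)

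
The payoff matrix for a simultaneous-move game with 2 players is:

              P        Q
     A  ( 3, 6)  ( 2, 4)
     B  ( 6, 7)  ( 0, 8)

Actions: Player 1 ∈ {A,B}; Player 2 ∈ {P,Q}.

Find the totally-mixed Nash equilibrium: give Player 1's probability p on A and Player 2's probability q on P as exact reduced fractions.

(p,q) = (1/3, 2/5)

P1 indiff ⇒ q·3+(1-q)·2 = q·6+(1-q)·0 ⇒ q(-3) = (1-q)(-2) ⇒ q = 2/5
P2 indiff ⇒ p·6+(1-p)·7 = p·4+(1-p)·8 ⇒ p(2) = (1-p)(1) ⇒ p = 1/3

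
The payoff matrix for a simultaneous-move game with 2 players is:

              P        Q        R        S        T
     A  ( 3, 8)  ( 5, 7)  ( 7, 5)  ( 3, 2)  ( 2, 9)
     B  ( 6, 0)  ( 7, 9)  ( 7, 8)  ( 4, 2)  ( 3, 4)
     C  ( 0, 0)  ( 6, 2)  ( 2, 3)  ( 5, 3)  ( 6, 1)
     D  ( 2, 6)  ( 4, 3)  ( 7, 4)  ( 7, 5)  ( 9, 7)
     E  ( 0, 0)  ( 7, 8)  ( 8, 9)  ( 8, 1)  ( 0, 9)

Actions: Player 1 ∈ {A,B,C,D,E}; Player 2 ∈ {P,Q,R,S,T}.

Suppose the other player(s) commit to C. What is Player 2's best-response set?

u_2(P vs C) = 0
u_2(Q vs C) = 2
u_2(R vs C) = 3
u_2(S vs C) = 3
u_2(T vs C) = 1
max payoff 3 at {R,S}

argmax u_2 = {R,S}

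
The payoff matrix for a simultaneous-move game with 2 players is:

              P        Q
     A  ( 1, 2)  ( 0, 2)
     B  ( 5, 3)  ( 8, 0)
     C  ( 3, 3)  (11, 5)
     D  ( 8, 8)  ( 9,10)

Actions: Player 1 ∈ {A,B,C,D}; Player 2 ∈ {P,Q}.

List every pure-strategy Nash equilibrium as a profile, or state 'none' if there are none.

(A,P): not NE [P1→D gives 8>1]
(A,Q): not NE [P1→C gives 11>0]
(B,P): not NE [P1→D gives 8>5]
(B,Q): not NE [P1→C gives 11>8; P2→P gives 3>0]
(C,P): not NE [P1→D gives 8>3; P2→Q gives 5>3]
(C,Q): NE
(D,P): not NE [P2→Q gives 10>8]
(D,Q): not NE [P1→C gives 11>9]

NE set: (C,Q)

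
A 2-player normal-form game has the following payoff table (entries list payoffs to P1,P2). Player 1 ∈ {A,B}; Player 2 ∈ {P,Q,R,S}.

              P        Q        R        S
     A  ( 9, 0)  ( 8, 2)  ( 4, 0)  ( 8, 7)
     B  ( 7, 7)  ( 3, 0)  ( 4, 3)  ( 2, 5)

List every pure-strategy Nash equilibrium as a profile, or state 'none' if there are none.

NE set: (A,S)

(A,P): not NE [P2→S gives 7>0]
(A,Q): not NE [P2→S gives 7>2]
(A,R): not NE [P2→S gives 7>0]
(A,S): NE
(B,P): not NE [P1→A gives 9>7]
(B,Q): not NE [P1→A gives 8>3; P2→P gives 7>0]
(B,R): not NE [P2→P gives 7>3]
(B,S): not NE [P1→A gives 8>2; P2→P gives 7>5]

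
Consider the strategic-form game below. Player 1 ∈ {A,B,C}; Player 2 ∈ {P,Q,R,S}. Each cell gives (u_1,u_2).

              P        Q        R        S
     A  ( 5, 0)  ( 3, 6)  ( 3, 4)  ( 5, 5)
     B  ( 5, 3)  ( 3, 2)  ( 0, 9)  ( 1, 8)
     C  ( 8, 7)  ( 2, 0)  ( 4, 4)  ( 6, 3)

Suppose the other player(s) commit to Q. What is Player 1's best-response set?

BR_1 = {A,B}

u_1(A vs Q) = 3
u_1(B vs Q) = 3
u_1(C vs Q) = 2
max payoff 3 at {A,B}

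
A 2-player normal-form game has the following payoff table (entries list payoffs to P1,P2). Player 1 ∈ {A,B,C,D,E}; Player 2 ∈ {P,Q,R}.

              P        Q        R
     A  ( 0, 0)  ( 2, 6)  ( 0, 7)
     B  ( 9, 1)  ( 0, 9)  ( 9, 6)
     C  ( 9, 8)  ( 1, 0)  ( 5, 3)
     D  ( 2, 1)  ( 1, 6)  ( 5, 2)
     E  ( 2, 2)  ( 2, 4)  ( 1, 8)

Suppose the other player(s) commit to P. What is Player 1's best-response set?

argmax u_1 = {B,C}

u_1(A vs P) = 0
u_1(B vs P) = 9
u_1(C vs P) = 9
u_1(D vs P) = 2
u_1(E vs P) = 2
max payoff 9 at {B,C}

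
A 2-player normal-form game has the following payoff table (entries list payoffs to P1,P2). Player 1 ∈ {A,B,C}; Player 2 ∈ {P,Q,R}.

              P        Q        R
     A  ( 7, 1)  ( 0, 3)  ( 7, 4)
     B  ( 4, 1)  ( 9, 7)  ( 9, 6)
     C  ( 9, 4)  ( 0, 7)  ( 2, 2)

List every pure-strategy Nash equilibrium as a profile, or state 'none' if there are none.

(A,P): not NE [P1→C gives 9>7; P2→R gives 4>1]
(A,Q): not NE [P1→B gives 9>0; P2→R gives 4>3]
(A,R): not NE [P1→B gives 9>7]
(B,P): not NE [P1→C gives 9>4; P2→Q gives 7>1]
(B,Q): NE
(B,R): not NE [P2→Q gives 7>6]
(C,P): not NE [P2→Q gives 7>4]
(C,Q): not NE [P1→B gives 9>0]
(C,R): not NE [P1→B gives 9>2; P2→Q gives 7>2]

PSNE = {(B,Q)}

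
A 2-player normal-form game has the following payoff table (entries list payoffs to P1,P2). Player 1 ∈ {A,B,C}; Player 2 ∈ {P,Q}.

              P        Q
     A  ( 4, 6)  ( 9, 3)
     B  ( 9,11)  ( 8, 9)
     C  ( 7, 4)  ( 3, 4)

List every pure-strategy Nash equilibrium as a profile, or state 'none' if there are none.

(A,P): not NE [P1→B gives 9>4]
(A,Q): not NE [P2→P gives 6>3]
(B,P): NE
(B,Q): not NE [P1→A gives 9>8; P2→P gives 11>9]
(C,P): not NE [P1→B gives 9>7]
(C,Q): not NE [P1→A gives 9>3]

PSNE = {(B,P)}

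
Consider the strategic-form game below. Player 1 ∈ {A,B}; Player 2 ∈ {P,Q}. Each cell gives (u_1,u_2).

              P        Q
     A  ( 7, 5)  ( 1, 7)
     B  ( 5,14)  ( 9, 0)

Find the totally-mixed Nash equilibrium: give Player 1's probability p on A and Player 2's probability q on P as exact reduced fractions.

p=7/8, q=4/5

P1 indiff ⇒ q·7+(1-q)·1 = q·5+(1-q)·9 ⇒ q(2) = (1-q)(8) ⇒ q = 4/5
P2 indiff ⇒ p·5+(1-p)·14 = p·7+(1-p)·0 ⇒ p(-2) = (1-p)(-14) ⇒ p = 7/8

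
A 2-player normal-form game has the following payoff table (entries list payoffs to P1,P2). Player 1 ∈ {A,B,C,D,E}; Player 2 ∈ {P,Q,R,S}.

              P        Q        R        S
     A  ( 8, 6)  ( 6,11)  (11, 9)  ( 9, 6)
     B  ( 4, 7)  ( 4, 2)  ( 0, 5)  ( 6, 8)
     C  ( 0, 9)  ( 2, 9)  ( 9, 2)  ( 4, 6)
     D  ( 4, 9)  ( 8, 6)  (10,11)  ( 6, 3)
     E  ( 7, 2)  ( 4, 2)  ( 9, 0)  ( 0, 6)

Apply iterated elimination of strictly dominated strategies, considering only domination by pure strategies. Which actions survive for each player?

Remaining: P1:{A,D} P2:{Q,R}

P1 drop B (A beats it: P:8>4 Q:6>4 R:11>0 S:9>6)
P1 drop C (A beats it: P:8>0 Q:6>2 R:11>9 S:9>4)
P1 drop E (A beats it: P:8>7 Q:6>4 R:11>9 S:9>0)
P2 drop P (R beats it: A:9>6 D:11>9)
P2 drop S (Q beats it: A:11>6 D:6>3)
P1→{A,D} P2→{Q,R}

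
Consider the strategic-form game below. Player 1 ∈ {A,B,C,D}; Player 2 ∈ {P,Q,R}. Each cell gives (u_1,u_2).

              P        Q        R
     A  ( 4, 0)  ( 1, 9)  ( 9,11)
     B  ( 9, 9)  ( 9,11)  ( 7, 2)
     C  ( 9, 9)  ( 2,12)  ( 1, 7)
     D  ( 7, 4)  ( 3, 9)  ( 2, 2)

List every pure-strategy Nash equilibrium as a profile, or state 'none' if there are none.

Nash profiles: (A,R), (B,Q)

(A,P): not NE [P1→C gives 9>4; P2→R gives 11>0]
(A,Q): not NE [P1→B gives 9>1; P2→R gives 11>9]
(A,R): NE
(B,P): not NE [P2→Q gives 11>9]
(B,Q): NE
(B,R): not NE [P1→A gives 9>7; P2→Q gives 11>2]
(C,P): not NE [P2→Q gives 12>9]
(C,Q): not NE [P1→B gives 9>2]
(C,R): not NE [P1→A gives 9>1; P2→Q gives 12>7]
(D,P): not NE [P1→C gives 9>7; P2→Q gives 9>4]
(D,Q): not NE [P1→B gives 9>3]
(D,R): not NE [P1→A gives 9>2; P2→Q gives 9>2]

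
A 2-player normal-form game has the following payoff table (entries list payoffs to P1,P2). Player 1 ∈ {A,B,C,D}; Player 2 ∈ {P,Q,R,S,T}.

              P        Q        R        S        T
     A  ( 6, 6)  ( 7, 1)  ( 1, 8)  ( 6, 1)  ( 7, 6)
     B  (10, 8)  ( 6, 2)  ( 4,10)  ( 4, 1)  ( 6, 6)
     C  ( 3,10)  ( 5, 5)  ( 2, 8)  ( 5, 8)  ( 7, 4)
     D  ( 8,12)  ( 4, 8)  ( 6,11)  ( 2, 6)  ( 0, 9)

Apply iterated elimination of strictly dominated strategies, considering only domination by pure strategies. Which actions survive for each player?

Survivors P1:{B,D} P2:{P,R}

P2 drop Q (P beats it: A:6>1 B:8>2 C:10>5 D:12>8)
P2 drop S (P beats it: A:6>1 B:8>1 C:10>8 D:12>6)
P2 drop T (R beats it: A:8>6 B:10>6 C:8>4 D:11>9)
P1 drop A (B beats it: P:10>6 R:4>1)
P1 drop C (B beats it: P:10>3 R:4>2)
P1→{B,D} P2→{P,R}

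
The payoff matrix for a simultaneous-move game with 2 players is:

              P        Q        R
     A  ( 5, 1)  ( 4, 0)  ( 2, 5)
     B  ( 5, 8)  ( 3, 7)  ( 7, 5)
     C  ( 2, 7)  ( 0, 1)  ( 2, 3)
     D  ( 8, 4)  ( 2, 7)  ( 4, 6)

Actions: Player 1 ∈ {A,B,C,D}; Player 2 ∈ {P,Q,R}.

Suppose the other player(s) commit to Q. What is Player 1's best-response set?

P1 best: {A}

u_1(A vs Q) = 4
u_1(B vs Q) = 3
u_1(C vs Q) = 0
u_1(D vs Q) = 2
max payoff 4 at {A}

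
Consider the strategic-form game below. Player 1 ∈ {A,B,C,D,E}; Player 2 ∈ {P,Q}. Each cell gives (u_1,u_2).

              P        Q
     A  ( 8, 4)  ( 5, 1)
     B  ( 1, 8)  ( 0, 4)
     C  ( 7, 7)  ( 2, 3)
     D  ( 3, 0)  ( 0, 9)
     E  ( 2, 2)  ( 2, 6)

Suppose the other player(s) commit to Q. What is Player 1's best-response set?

u_1(A vs Q) = 5
u_1(B vs Q) = 0
u_1(C vs Q) = 2
u_1(D vs Q) = 0
u_1(E vs Q) = 2
max payoff 5 at {A}

BR_1 = {A}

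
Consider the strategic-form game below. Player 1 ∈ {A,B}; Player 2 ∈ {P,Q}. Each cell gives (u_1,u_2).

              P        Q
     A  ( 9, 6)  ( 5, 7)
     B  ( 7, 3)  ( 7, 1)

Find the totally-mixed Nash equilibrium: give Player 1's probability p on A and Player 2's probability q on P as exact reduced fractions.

P1 indiff ⇒ q·9+(1-q)·5 = q·7+(1-q)·7 ⇒ q(2) = (1-q)(2) ⇒ q = 1/2
P2 indiff ⇒ p·6+(1-p)·3 = p·7+(1-p)·1 ⇒ p(-1) = (1-p)(-2) ⇒ p = 2/3

P1 mixes 2/3 on A; P2 mixes 1/2 on P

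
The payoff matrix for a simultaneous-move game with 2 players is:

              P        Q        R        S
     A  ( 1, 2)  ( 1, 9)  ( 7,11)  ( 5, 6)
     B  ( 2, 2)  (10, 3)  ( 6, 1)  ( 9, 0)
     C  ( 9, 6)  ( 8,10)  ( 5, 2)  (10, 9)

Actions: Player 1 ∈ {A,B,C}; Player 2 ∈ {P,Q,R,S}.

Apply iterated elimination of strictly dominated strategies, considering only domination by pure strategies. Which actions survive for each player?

P2 drop P (Q beats it: A:9>2 B:3>2 C:10>6)
P2 drop S (Q beats it: A:9>6 B:3>0 C:10>9)
P1 drop C (B beats it: Q:10>8 R:6>5)
P1→{A,B} P2→{Q,R}

IESDS → P1:{A,B} P2:{Q,R}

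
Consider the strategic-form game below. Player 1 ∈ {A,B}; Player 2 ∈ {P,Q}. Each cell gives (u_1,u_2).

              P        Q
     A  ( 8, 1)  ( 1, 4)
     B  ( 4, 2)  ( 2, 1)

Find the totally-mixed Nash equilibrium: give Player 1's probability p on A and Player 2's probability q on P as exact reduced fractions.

p=1/4, q=1/5

P1 indiff ⇒ q·8+(1-q)·1 = q·4+(1-q)·2 ⇒ q(4) = (1-q)(1) ⇒ q = 1/5
P2 indiff ⇒ p·1+(1-p)·2 = p·4+(1-p)·1 ⇒ p(-3) = (1-p)(-1) ⇒ p = 1/4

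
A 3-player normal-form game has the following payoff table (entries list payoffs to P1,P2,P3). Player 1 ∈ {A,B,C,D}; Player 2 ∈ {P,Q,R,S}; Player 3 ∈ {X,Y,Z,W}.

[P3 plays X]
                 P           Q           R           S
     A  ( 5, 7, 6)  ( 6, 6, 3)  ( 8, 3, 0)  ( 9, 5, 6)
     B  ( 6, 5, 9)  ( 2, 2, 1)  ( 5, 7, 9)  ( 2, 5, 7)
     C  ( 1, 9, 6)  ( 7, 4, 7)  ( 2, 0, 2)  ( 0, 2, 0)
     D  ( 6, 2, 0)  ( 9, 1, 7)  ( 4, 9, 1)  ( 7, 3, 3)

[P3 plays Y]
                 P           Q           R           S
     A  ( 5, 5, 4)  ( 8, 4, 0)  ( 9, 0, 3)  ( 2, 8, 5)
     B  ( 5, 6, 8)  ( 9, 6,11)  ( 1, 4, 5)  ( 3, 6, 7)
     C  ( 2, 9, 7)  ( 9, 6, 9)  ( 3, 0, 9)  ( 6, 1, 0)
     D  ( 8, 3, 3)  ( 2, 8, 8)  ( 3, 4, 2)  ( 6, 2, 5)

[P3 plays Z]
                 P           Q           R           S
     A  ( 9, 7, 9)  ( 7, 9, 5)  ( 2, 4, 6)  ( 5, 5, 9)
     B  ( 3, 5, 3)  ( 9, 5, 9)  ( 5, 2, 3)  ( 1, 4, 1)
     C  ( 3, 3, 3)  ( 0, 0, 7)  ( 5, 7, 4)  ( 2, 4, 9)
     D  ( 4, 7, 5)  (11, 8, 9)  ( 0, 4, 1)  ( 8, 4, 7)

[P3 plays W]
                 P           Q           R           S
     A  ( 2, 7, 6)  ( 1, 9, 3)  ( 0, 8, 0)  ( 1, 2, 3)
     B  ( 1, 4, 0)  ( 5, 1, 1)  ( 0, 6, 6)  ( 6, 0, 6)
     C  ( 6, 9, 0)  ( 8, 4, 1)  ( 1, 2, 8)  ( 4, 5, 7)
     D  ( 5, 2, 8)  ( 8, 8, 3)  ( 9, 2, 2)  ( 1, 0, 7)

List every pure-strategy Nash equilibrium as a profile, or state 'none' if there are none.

(A,P,X): not NE [P1→D gives 6>5; P3→Z gives 9>6]
(A,P,Y): not NE [P1→D gives 8>5; P2→S gives 8>5; P3→Z gives 9>4]
(A,P,Z): not NE [P2→Q gives 9>7]
(A,P,W): not NE [P1→C gives 6>2; P2→Q gives 9>7; P3→Z gives 9>6]
(A,Q,X): not NE [P1→D gives 9>6; P2→P gives 7>6; P3→Z gives 5>3]
(A,Q,Y): not NE [P1→C gives 9>8; P2→S gives 8>4; P3→Z gives 5>0]
(A,Q,Z): not NE [P1→D gives 11>7]
(A,Q,W): not NE [P1→D gives 8>1; P3→Z gives 5>3]
(A,R,X): not NE [P2→P gives 7>3; P3→Z gives 6>0]
(A,R,Y): not NE [P2→S gives 8>0; P3→Z gives 6>3]
(A,R,Z): not NE [P1→C gives 5>2; P2→Q gives 9>4]
(A,R,W): not NE [P1→D gives 9>0; P2→Q gives 9>8; P3→Z gives 6>0]
(A,S,X): not NE [P2→P gives 7>5; P3→Z gives 9>6]
(A,S,Y): not NE [P1→D gives 6>2; P3→Z gives 9>5]
(A,S,Z): not NE [P1→D gives 8>5; P2→Q gives 9>5]
(A,S,W): not NE [P1→B gives 6>1; P2→Q gives 9>2; P3→Z gives 9>3]
(B,P,X): not NE [P2→R gives 7>5]
(B,P,Y): not NE [P1→D gives 8>5; P3→X gives 9>8]
(B,P,Z): not NE [P1→A gives 9>3; P3→X gives 9>3]
(B,P,W): not NE [P1→C gives 6>1; P2→R gives 6>4; P3→X gives 9>0]
(B,Q,X): not NE [P1→D gives 9>2; P2→R gives 7>2; P3→Y gives 11>1]
(B,Q,Y): NE
(B,Q,Z): not NE [P1→D gives 11>9; P3→Y gives 11>9]
(B,Q,W): not NE [P1→D gives 8>5; P2→R gives 6>1; P3→Y gives 11>1]
(B,R,X): not NE [P1→A gives 8>5]
(B,R,Y): not NE [P1→A gives 9>1; P2→S gives 6>4; P3→X gives 9>5]
(B,R,Z): not NE [P2→Q gives 5>2; P3→X gives 9>3]
(B,R,W): not NE [P1→D gives 9>0; P3→X gives 9>6]
(B,S,X): not NE [P1→A gives 9>2; P2→R gives 7>5]
(B,S,Y): not NE [P1→D gives 6>3]
(B,S,Z): not NE [P1→D gives 8>1; P2→Q gives 5>4; P3→Y gives 7>1]
(B,S,W): not NE [P2→R gives 6>0; P3→Y gives 7>6]
(C,P,X): not NE [P1→D gives 6>1; P3→Y gives 7>6]
(C,P,Y): not NE [P1→D gives 8>2]
(C,P,Z): not NE [P1→A gives 9>3; P2→R gives 7>3; P3→Y gives 7>3]
(C,P,W): not NE [P3→Y gives 7>0]
(C,Q,X): not NE [P1→D gives 9>7; P2→P gives 9>4; P3→Y gives 9>7]
(C,Q,Y): not NE [P2→P gives 9>6]
(C,Q,Z): not NE [P1→D gives 11>0; P2→R gives 7>0; P3→Y gives 9>7]
(C,Q,W): not NE [P2→P gives 9>4; P3→Y gives 9>1]
(C,R,X): not NE [P1→A gives 8>2; P2→P gives 9>0; P3→Y gives 9>2]
(C,R,Y): not NE [P1→A gives 9>3; P2→P gives 9>0]
(C,R,Z): not NE [P3→Y gives 9>4]
(C,R,W): not NE [P1→D gives 9>1; P2→P gives 9>2; P3→Y gives 9>8]
(C,S,X): not NE [P1→A gives 9>0; P2→P gives 9>2; P3→Z gives 9>0]
(C,S,Y): not NE [P2→P gives 9>1; P3→Z gives 9>0]
(C,S,Z): not NE [P1→D gives 8>2; P2→R gives 7>4]
(C,S,W): not NE [P1→B gives 6>4; P2→P gives 9>5; P3→Z gives 9>7]
(D,P,X): not NE [P2→R gives 9>2; P3→W gives 8>0]
(D,P,Y): not NE [P2→Q gives 8>3; P3→W gives 8>3]
(D,P,Z): not NE [P1→A gives 9>4; P2→Q gives 8>7; P3→W gives 8>5]
(D,P,W): not NE [P1→C gives 6>5; P2→Q gives 8>2]
(D,Q,X): not NE [P2→R gives 9>1; P3→Z gives 9>7]
(D,Q,Y): not NE [P1→C gives 9>2; P3→Z gives 9>8]
(D,Q,Z): NE
(D,Q,W): not NE [P3→Z gives 9>3]
(D,R,X): not NE [P1→A gives 8>4; P3→W gives 2>1]
(D,R,Y): not NE [P1→A gives 9>3; P2→Q gives 8>4]
(D,R,Z): not NE [P1→C gives 5>0; P2→Q gives 8>4; P3→W gives 2>1]
(D,R,W): not NE [P2→Q gives 8>2]
(D,S,X): not NE [P1→A gives 9>7; P2→R gives 9>3; P3→W gives 7>3]
(D,S,Y): not NE [P2→Q gives 8>2; P3→W gives 7>5]
(D,S,Z): not NE [P2→Q gives 8>4]
(D,S,W): not NE [P1→B gives 6>1; P2→Q gives 8>0]

Nash profiles: (B,Q,Y), (D,Q,Z)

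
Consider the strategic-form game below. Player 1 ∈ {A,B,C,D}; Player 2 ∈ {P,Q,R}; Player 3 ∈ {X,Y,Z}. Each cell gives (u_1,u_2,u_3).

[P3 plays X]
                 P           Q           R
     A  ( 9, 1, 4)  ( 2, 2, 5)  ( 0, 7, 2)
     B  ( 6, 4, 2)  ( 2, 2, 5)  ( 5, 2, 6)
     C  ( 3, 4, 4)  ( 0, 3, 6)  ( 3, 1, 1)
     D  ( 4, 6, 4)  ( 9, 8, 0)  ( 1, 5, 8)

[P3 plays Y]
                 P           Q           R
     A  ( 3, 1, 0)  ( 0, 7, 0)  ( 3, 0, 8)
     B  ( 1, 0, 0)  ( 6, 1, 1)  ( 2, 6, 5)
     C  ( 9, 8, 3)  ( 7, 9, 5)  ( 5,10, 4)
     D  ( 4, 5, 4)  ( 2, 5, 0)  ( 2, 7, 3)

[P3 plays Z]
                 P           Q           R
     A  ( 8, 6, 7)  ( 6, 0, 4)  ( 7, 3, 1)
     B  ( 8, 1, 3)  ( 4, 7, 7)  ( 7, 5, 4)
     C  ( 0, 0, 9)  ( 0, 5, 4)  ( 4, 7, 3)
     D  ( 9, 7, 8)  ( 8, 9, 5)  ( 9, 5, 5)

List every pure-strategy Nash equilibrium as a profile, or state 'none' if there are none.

NE set: (C,R,Y), (D,Q,Z)

(A,P,X): not NE [P2→R gives 7>1; P3→Z gives 7>4]
(A,P,Y): not NE [P1→C gives 9>3; P2→Q gives 7>1; P3→Z gives 7>0]
(A,P,Z): not NE [P1→D gives 9>8]
(A,Q,X): not NE [P1→D gives 9>2; P2→R gives 7>2]
(A,Q,Y): not NE [P1→C gives 7>0; P3→X gives 5>0]
(A,Q,Z): not NE [P1→D gives 8>6; P2→P gives 6>0; P3→X gives 5>4]
(A,R,X): not NE [P1→B gives 5>0; P3→Y gives 8>2]
(A,R,Y): not NE [P1→C gives 5>3; P2→Q gives 7>0]
(A,R,Z): not NE [P1→D gives 9>7; P2→P gives 6>3; P3→Y gives 8>1]
(B,P,X): not NE [P1→A gives 9>6; P3→Z gives 3>2]
(B,P,Y): not NE [P1→C gives 9>1; P2→R gives 6>0; P3→Z gives 3>0]
(B,P,Z): not NE [P1→D gives 9>8; P2→Q gives 7>1]
(B,Q,X): not NE [P1→D gives 9>2; P2→P gives 4>2; P3→Z gives 7>5]
(B,Q,Y): not NE [P1→C gives 7>6; P2→R gives 6>1; P3→Z gives 7>1]
(B,Q,Z): not NE [P1→D gives 8>4]
(B,R,X): not NE [P2→P gives 4>2]
(B,R,Y): not NE [P1→C gives 5>2; P3→X gives 6>5]
(B,R,Z): not NE [P1→D gives 9>7; P2→Q gives 7>5; P3→X gives 6>4]
(C,P,X): not NE [P1→A gives 9>3; P3→Z gives 9>4]
(C,P,Y): not NE [P2→R gives 10>8; P3→Z gives 9>3]
(C,P,Z): not NE [P1→D gives 9>0; P2→R gives 7>0]
(C,Q,X): not NE [P1→D gives 9>0; P2→P gives 4>3]
(C,Q,Y): not NE [P2→R gives 10>9; P3→X gives 6>5]
(C,Q,Z): not NE [P1→D gives 8>0; P2→R gives 7>5; P3→X gives 6>4]
(C,R,X): not NE [P1→B gives 5>3; P2→P gives 4>1; P3→Y gives 4>1]
(C,R,Y): NE
(C,R,Z): not NE [P1→D gives 9>4; P3→Y gives 4>3]
(D,P,X): not NE [P1→A gives 9>4; P2→Q gives 8>6; P3→Z gives 8>4]
(D,P,Y): not NE [P1→C gives 9>4; P2→R gives 7>5; P3→Z gives 8>4]
(D,P,Z): not NE [P2→Q gives 9>7]
(D,Q,X): not NE [P3→Z gives 5>0]
(D,Q,Y): not NE [P1→C gives 7>2; P2→R gives 7>5; P3→Z gives 5>0]
(D,Q,Z): NE
(D,R,X): not NE [P1→B gives 5>1; P2→Q gives 8>5]
(D,R,Y): not NE [P1→C gives 5>2; P3→X gives 8>3]
(D,R,Z): not NE [P2→Q gives 9>5; P3→X gives 8>5]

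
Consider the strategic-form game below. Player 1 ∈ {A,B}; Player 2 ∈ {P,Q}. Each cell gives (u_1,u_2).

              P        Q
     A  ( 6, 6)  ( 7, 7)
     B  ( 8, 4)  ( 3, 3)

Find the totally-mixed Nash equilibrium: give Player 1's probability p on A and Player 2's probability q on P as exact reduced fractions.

P1 indiff ⇒ q·6+(1-q)·7 = q·8+(1-q)·3 ⇒ q(-2) = (1-q)(-4) ⇒ q = 2/3
P2 indiff ⇒ p·6+(1-p)·4 = p·7+(1-p)·3 ⇒ p(-1) = (1-p)(-1) ⇒ p = 1/2

P1 mixes 1/2 on A; P2 mixes 2/3 on P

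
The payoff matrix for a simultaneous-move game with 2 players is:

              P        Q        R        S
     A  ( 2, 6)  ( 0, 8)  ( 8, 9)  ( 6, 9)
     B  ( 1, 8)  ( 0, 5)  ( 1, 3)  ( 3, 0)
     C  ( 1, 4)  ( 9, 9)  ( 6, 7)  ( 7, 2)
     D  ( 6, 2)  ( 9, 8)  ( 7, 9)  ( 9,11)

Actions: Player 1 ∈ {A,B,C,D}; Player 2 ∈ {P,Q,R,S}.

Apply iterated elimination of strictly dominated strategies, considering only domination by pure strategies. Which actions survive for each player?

IESDS → P1:{A,C,D} P2:{Q,R,S}

P1 drop B (D beats it: P:6>1 Q:9>0 R:7>1 S:9>3)
P2 drop P (Q beats it: A:8>6 C:9>4 D:8>2)
P1→{A,C,D} P2→{Q,R,S}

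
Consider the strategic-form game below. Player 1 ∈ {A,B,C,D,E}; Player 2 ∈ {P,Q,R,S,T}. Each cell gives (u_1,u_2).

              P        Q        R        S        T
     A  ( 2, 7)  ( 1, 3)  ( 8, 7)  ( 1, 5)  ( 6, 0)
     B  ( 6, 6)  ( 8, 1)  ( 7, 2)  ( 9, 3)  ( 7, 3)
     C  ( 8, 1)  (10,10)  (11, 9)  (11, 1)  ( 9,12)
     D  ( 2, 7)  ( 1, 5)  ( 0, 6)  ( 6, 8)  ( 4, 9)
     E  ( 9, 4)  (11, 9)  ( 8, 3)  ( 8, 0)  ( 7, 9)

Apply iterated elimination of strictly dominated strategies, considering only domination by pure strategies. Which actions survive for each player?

Remaining: P1:{C,E} P2:{Q,T}

P1 drop A (C beats it: P:8>2 Q:10>1 R:11>8 S:11>1 T:9>6)
P1 drop B (C beats it: P:8>6 Q:10>8 R:11>7 S:11>9 T:9>7)
P1 drop D (C beats it: P:8>2 Q:10>1 R:11>0 S:11>6 T:9>4)
P2 drop P (Q beats it: C:10>1 E:9>4)
P2 drop R (Q beats it: C:10>9 E:9>3)
P2 drop S (Q beats it: C:10>1 E:9>0)
P1→{C,E} P2→{Q,T}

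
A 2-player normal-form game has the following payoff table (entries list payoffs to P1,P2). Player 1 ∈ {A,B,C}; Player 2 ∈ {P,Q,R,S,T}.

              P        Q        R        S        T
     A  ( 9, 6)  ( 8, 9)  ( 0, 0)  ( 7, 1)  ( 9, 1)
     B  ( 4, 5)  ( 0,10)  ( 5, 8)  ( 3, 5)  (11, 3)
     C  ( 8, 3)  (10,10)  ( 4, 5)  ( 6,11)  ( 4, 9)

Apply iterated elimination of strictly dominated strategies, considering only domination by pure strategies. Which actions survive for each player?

IESDS → P1:{A,C} P2:{Q,S}

P2 drop P (Q beats it: A:9>6 B:10>5 C:10>3)
P2 drop R (Q beats it: A:9>0 B:10>8 C:10>5)
P2 drop T (Q beats it: A:9>1 B:10>3 C:10>9)
P1 drop B (A beats it: Q:8>0 S:7>3)
P1→{A,C} P2→{Q,S}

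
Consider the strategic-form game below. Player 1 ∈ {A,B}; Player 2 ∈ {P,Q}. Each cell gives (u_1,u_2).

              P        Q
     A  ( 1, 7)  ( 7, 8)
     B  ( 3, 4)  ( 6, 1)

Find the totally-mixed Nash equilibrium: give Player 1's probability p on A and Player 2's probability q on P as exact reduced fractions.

P1 mixes 3/4 on A; P2 mixes 1/3 on P

P1 indiff ⇒ q·1+(1-q)·7 = q·3+(1-q)·6 ⇒ q(-2) = (1-q)(-1) ⇒ q = 1/3
P2 indiff ⇒ p·7+(1-p)·4 = p·8+(1-p)·1 ⇒ p(-1) = (1-p)(-3) ⇒ p = 3/4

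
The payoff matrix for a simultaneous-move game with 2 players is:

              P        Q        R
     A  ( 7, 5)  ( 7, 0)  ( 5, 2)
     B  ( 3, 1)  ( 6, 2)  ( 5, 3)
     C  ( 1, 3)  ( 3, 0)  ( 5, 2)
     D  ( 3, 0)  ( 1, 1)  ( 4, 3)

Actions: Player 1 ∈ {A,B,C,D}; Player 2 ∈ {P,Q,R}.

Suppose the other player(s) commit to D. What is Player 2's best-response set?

u_2(P vs D) = 0
u_2(Q vs D) = 1
u_2(R vs D) = 3
max payoff 3 at {R}

argmax u_2 = {R}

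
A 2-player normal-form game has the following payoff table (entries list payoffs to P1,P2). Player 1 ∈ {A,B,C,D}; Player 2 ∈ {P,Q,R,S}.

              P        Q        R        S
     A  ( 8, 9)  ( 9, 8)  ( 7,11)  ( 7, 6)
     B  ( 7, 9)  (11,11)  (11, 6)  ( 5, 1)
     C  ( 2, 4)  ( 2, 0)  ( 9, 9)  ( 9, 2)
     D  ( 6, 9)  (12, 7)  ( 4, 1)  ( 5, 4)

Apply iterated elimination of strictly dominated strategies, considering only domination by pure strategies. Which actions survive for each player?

P2 drop S (P beats it: A:9>6 B:9>1 C:4>2 D:9>4)
P1 drop C (B beats it: P:7>2 Q:11>2 R:11>9)
P1→{A,B,D} P2→{P,Q,R}

Remaining: P1:{A,B,D} P2:{P,Q,R}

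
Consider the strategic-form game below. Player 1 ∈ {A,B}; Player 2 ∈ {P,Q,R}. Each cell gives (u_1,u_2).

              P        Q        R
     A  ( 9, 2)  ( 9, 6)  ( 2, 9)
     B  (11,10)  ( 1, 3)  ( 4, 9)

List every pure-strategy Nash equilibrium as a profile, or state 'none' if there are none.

PSNE = {(B,P)}

(A,P): not NE [P1→B gives 11>9; P2→R gives 9>2]
(A,Q): not NE [P2→R gives 9>6]
(A,R): not NE [P1→B gives 4>2]
(B,P): NE
(B,Q): not NE [P1→A gives 9>1; P2→P gives 10>3]
(B,R): not NE [P2→P gives 10>9]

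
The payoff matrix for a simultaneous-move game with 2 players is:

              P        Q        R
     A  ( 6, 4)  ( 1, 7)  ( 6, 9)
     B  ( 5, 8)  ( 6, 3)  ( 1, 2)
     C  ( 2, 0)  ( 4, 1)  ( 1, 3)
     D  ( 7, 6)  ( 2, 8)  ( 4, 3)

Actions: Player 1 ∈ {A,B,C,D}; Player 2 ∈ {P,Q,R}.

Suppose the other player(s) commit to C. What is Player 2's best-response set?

u_2(P vs C) = 0
u_2(Q vs C) = 1
u_2(R vs C) = 3
max payoff 3 at {R}

BR_2 = {R}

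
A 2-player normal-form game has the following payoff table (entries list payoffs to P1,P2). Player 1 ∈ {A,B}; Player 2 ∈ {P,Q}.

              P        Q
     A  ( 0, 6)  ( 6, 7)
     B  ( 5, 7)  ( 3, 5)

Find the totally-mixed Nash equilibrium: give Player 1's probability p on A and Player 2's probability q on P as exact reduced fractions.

P1 indiff ⇒ q·0+(1-q)·6 = q·5+(1-q)·3 ⇒ q(-5) = (1-q)(-3) ⇒ q = 3/8
P2 indiff ⇒ p·6+(1-p)·7 = p·7+(1-p)·5 ⇒ p(-1) = (1-p)(-2) ⇒ p = 2/3

(p,q) = (2/3, 3/8)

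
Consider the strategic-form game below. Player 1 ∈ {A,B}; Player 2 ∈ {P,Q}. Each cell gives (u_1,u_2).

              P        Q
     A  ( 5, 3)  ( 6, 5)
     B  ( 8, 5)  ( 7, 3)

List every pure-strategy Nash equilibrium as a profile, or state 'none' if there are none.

(A,P): not NE [P1→B gives 8>5; P2→Q gives 5>3]
(A,Q): not NE [P1→B gives 7>6]
(B,P): NE
(B,Q): not NE [P2→P gives 5>3]

PSNE = {(B,P)}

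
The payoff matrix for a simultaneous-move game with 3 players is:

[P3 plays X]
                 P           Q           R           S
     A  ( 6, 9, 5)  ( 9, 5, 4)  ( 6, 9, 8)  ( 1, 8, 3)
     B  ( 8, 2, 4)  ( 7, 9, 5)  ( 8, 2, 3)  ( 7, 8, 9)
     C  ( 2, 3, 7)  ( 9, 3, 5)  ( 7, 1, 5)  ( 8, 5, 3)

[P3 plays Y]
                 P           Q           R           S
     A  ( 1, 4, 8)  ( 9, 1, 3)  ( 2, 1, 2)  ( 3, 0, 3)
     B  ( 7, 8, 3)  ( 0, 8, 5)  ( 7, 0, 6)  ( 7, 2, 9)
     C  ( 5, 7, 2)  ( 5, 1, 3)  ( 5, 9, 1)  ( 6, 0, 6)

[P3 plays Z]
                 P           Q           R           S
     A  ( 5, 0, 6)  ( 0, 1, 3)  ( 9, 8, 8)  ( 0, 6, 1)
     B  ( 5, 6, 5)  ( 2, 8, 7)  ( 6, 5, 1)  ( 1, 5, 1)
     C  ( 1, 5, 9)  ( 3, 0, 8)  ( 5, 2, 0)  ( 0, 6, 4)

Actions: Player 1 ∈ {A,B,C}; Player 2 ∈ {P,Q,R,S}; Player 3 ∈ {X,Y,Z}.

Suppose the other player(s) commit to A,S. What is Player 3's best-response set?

P3 best: {X,Y}

u_3(X vs A,S) = 3
u_3(Y vs A,S) = 3
u_3(Z vs A,S) = 1
max payoff 3 at {X,Y}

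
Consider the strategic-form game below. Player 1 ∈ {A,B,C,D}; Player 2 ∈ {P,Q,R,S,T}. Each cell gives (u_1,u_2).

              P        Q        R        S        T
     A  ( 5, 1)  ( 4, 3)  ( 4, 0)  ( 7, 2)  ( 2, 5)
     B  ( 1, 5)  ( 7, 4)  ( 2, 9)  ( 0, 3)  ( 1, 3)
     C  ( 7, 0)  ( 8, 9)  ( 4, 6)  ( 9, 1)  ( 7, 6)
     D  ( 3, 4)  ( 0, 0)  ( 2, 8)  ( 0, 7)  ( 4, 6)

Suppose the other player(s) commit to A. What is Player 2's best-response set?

u_2(P vs A) = 1
u_2(Q vs A) = 3
u_2(R vs A) = 0
u_2(S vs A) = 2
u_2(T vs A) = 5
max payoff 5 at {T}

argmax u_2 = {T}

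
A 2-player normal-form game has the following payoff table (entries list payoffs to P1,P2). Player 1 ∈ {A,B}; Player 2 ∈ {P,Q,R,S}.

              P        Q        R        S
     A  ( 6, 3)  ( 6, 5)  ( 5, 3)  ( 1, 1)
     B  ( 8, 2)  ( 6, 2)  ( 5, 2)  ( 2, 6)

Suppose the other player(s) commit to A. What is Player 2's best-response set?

u_2(P vs A) = 3
u_2(Q vs A) = 5
u_2(R vs A) = 3
u_2(S vs A) = 1
max payoff 5 at {Q}

BR_2 = {Q}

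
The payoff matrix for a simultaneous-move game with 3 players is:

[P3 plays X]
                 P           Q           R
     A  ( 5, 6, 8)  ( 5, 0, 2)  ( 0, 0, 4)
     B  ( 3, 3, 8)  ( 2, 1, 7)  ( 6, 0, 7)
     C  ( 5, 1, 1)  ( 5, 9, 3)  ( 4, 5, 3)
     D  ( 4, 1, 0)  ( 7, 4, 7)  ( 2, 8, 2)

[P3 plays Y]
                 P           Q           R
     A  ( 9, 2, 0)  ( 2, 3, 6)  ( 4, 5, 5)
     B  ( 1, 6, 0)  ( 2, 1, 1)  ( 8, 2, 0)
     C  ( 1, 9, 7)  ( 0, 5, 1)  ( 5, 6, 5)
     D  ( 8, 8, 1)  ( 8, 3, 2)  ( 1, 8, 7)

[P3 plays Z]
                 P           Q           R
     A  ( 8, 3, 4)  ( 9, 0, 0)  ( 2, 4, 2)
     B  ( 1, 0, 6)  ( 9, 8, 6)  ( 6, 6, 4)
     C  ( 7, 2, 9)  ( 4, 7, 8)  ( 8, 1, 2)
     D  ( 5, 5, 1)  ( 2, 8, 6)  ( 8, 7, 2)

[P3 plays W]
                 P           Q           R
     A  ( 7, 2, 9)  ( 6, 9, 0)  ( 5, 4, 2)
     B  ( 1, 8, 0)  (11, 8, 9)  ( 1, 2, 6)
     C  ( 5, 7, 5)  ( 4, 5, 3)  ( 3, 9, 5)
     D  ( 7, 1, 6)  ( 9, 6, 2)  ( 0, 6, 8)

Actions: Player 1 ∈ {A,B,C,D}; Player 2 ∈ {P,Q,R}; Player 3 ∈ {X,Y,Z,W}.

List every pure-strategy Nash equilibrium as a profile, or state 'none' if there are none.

NE set: (B,Q,W)

(A,P,X): not NE [P3→W gives 9>8]
(A,P,Y): not NE [P2→R gives 5>2; P3→W gives 9>0]
(A,P,Z): not NE [P2→R gives 4>3; P3→W gives 9>4]
(A,P,W): not NE [P2→Q gives 9>2]
(A,Q,X): not NE [P1→D gives 7>5; P2→P gives 6>0; P3→Y gives 6>2]
(A,Q,Y): not NE [P1→D gives 8>2; P2→R gives 5>3]
(A,Q,Z): not NE [P2→R gives 4>0; P3→Y gives 6>0]
(A,Q,W): not NE [P1→B gives 11>6; P3→Y gives 6>0]
(A,R,X): not NE [P1→B gives 6>0; P2→P gives 6>0; P3→Y gives 5>4]
(A,R,Y): not NE [P1→B gives 8>4]
(A,R,Z): not NE [P1→D gives 8>2; P3→Y gives 5>2]
(A,R,W): not NE [P2→Q gives 9>4; P3→Y gives 5>2]
(B,P,X): not NE [P1→C gives 5>3]
(B,P,Y): not NE [P1→A gives 9>1; P3→X gives 8>0]
(B,P,Z): not NE [P1→A gives 8>1; P2→Q gives 8>0; P3→X gives 8>6]
(B,P,W): not NE [P1→D gives 7>1; P3→X gives 8>0]
(B,Q,X): not NE [P1→D gives 7>2; P2→P gives 3>1; P3→W gives 9>7]
(B,Q,Y): not NE [P1→D gives 8>2; P2→P gives 6>1; P3→W gives 9>1]
(B,Q,Z): not NE [P3→W gives 9>6]
(B,Q,W): NE
(B,R,X): not NE [P2→P gives 3>0]
(B,R,Y): not NE [P2→P gives 6>2; P3→X gives 7>0]
(B,R,Z): not NE [P1→D gives 8>6; P2→Q gives 8>6; P3→X gives 7>4]
(B,R,W): not NE [P1→A gives 5>1; P2→Q gives 8>2; P3→X gives 7>6]
(C,P,X): not NE [P2→Q gives 9>1; P3→Z gives 9>1]
(C,P,Y): not NE [P1→A gives 9>1; P3→Z gives 9>7]
(C,P,Z): not NE [P1→A gives 8>7; P2→Q gives 7>2]
(C,P,W): not NE [P1→D gives 7>5; P2→R gives 9>7; P3→Z gives 9>5]
(C,Q,X): not NE [P1→D gives 7>5; P3→Z gives 8>3]
(C,Q,Y): not NE [P1→D gives 8>0; P2→P gives 9>5; P3→Z gives 8>1]
(C,Q,Z): not NE [P1→B gives 9>4]
(C,Q,W): not NE [P1→B gives 11>4; P2→R gives 9>5; P3→Z gives 8>3]
(C,R,X): not NE [P1→B gives 6>4; P2→Q gives 9>5; P3→W gives 5>3]
(C,R,Y): not NE [P1→B gives 8>5; P2→P gives 9>6]
(C,R,Z): not NE [P2→Q gives 7>1; P3→W gives 5>2]
(C,R,W): not NE [P1→A gives 5>3]
(D,P,X): not NE [P1→C gives 5>4; P2→R gives 8>1; P3→W gives 6>0]
(D,P,Y): not NE [P1→A gives 9>8; P3→W gives 6>1]
(D,P,Z): not NE [P1→A gives 8>5; P2→Q gives 8>5; P3→W gives 6>1]
(D,P,W): not NE [P2→R gives 6>1]
(D,Q,X): not NE [P2→R gives 8>4]
(D,Q,Y): not NE [P2→R gives 8>3; P3→X gives 7>2]
(D,Q,Z): not NE [P1→B gives 9>2; P3→X gives 7>6]
(D,Q,W): not NE [P1→B gives 11>9; P3→X gives 7>2]
(D,R,X): not NE [P1→B gives 6>2; P3→W gives 8>2]
(D,R,Y): not NE [P1→B gives 8>1; P3→W gives 8>7]
(D,R,Z): not NE [P2→Q gives 8>7; P3→W gives 8>2]
(D,R,W): not NE [P1→A gives 5>0]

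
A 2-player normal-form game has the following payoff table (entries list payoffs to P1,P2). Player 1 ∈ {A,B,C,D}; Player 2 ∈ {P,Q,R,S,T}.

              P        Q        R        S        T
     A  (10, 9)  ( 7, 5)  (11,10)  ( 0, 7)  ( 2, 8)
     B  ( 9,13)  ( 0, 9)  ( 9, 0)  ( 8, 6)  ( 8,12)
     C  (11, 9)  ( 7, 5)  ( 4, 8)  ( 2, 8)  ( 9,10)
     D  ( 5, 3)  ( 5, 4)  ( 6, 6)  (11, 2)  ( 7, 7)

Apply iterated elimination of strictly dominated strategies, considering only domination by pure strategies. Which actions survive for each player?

P2 drop Q (T beats it: A:8>5 B:12>9 C:10>5 D:7>4)
P2 drop S (P beats it: A:9>7 B:13>6 C:9>8 D:3>2)
P1 drop D (B beats it: P:9>5 R:9>6 T:8>7)
P1→{A,B,C} P2→{P,R,T}

Remaining: P1:{A,B,C} P2:{P,R,T}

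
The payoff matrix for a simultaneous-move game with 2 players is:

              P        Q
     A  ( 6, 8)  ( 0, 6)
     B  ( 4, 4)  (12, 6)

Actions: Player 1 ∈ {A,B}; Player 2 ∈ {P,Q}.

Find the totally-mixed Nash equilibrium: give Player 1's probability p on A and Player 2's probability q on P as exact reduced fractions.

P1 indiff ⇒ q·6+(1-q)·0 = q·4+(1-q)·12 ⇒ q(2) = (1-q)(12) ⇒ q = 6/7
P2 indiff ⇒ p·8+(1-p)·4 = p·6+(1-p)·6 ⇒ p(2) = (1-p)(2) ⇒ p = 1/2

p=1/2, q=6/7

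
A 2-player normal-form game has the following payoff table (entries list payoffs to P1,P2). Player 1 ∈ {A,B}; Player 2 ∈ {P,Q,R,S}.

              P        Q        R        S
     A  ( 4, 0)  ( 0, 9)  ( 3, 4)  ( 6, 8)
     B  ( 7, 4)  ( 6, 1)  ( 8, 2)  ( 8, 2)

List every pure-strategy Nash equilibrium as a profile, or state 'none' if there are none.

(A,P): not NE [P1→B gives 7>4; P2→Q gives 9>0]
(A,Q): not NE [P1→B gives 6>0]
(A,R): not NE [P1→B gives 8>3; P2→Q gives 9>4]
(A,S): not NE [P1→B gives 8>6; P2→Q gives 9>8]
(B,P): NE
(B,Q): not NE [P2→P gives 4>1]
(B,R): not NE [P2→P gives 4>2]
(B,S): not NE [P2→P gives 4>2]

PSNE = {(B,P)}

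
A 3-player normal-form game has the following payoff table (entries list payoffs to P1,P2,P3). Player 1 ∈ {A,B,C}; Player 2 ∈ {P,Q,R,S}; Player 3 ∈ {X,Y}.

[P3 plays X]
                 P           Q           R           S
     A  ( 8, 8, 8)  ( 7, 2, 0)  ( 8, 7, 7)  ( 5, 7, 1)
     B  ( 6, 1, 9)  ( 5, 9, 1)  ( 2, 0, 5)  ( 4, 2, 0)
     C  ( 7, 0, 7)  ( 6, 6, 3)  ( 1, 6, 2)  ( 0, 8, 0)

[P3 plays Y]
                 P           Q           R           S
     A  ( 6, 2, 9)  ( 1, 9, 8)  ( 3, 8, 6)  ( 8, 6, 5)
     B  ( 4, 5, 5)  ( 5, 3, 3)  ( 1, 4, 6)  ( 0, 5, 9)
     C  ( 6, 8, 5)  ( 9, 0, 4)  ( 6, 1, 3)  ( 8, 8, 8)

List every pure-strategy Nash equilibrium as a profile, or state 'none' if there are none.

(A,P,X): not NE [P3→Y gives 9>8]
(A,P,Y): not NE [P2→Q gives 9>2]
(A,Q,X): not NE [P2→P gives 8>2; P3→Y gives 8>0]
(A,Q,Y): not NE [P1→C gives 9>1]
(A,R,X): not NE [P2→P gives 8>7]
(A,R,Y): not NE [P1→C gives 6>3; P2→Q gives 9>8; P3→X gives 7>6]
(A,S,X): not NE [P2→P gives 8>7; P3→Y gives 5>1]
(A,S,Y): not NE [P2→Q gives 9>6]
(B,P,X): not NE [P1→A gives 8>6; P2→Q gives 9>1]
(B,P,Y): not NE [P1→C gives 6>4; P3→X gives 9>5]
(B,Q,X): not NE [P1→A gives 7>5; P3→Y gives 3>1]
(B,Q,Y): not NE [P1→C gives 9>5; P2→S gives 5>3]
(B,R,X): not NE [P1→A gives 8>2; P2→Q gives 9>0; P3→Y gives 6>5]
(B,R,Y): not NE [P1→C gives 6>1; P2→S gives 5>4]
(B,S,X): not NE [P1→A gives 5>4; P2→Q gives 9>2; P3→Y gives 9>0]
(B,S,Y): not NE [P1→C gives 8>0]
(C,P,X): not NE [P1→A gives 8>7; P2→S gives 8>0]
(C,P,Y): not NE [P3→X gives 7>5]
(C,Q,X): not NE [P1→A gives 7>6; P2→S gives 8>6; P3→Y gives 4>3]
(C,Q,Y): not NE [P2→S gives 8>0]
(C,R,X): not NE [P1→A gives 8>1; P2→S gives 8>6; P3→Y gives 3>2]
(C,R,Y): not NE [P2→S gives 8>1]
(C,S,X): not NE [P1→A gives 5>0; P3→Y gives 8>0]
(C,S,Y): NE

NE set: (C,S,Y)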